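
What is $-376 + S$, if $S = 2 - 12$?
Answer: $-386$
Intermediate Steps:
$S = -10$ ($S = 2 - 12 = -10$)
$-376 + S = -376 - 10 = -386$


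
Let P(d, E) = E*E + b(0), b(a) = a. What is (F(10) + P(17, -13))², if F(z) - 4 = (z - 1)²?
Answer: 64516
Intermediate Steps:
F(z) = 4 + (-1 + z)² (F(z) = 4 + (z - 1)² = 4 + (-1 + z)²)
P(d, E) = E² (P(d, E) = E*E + 0 = E² + 0 = E²)
(F(10) + P(17, -13))² = ((4 + (-1 + 10)²) + (-13)²)² = ((4 + 9²) + 169)² = ((4 + 81) + 169)² = (85 + 169)² = 254² = 64516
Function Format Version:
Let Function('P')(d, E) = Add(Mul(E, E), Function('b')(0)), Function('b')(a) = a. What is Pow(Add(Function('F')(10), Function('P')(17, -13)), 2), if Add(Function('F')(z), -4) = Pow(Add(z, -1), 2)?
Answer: 64516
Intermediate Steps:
Function('F')(z) = Add(4, Pow(Add(-1, z), 2)) (Function('F')(z) = Add(4, Pow(Add(z, -1), 2)) = Add(4, Pow(Add(-1, z), 2)))
Function('P')(d, E) = Pow(E, 2) (Function('P')(d, E) = Add(Mul(E, E), 0) = Add(Pow(E, 2), 0) = Pow(E, 2))
Pow(Add(Function('F')(10), Function('P')(17, -13)), 2) = Pow(Add(Add(4, Pow(Add(-1, 10), 2)), Pow(-13, 2)), 2) = Pow(Add(Add(4, Pow(9, 2)), 169), 2) = Pow(Add(Add(4, 81), 169), 2) = Pow(Add(85, 169), 2) = Pow(254, 2) = 64516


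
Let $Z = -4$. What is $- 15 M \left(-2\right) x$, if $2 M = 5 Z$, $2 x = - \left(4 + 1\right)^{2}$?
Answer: $3750$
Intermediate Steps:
$x = - \frac{25}{2}$ ($x = \frac{\left(-1\right) \left(4 + 1\right)^{2}}{2} = \frac{\left(-1\right) 5^{2}}{2} = \frac{\left(-1\right) 25}{2} = \frac{1}{2} \left(-25\right) = - \frac{25}{2} \approx -12.5$)
$M = -10$ ($M = \frac{5 \left(-4\right)}{2} = \frac{1}{2} \left(-20\right) = -10$)
$- 15 M \left(-2\right) x = - 15 \left(\left(-10\right) \left(-2\right)\right) \left(- \frac{25}{2}\right) = \left(-15\right) 20 \left(- \frac{25}{2}\right) = \left(-300\right) \left(- \frac{25}{2}\right) = 3750$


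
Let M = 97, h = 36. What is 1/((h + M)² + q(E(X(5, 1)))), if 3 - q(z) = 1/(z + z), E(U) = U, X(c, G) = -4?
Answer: 8/141537 ≈ 5.6522e-5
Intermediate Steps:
q(z) = 3 - 1/(2*z) (q(z) = 3 - 1/(z + z) = 3 - 1/(2*z))
1/((h + M)² + q(E(X(5, 1)))) = 1/((36 + 97)² + (3 - ½/(-4))) = 1/(133² + (3 - ½*(-¼))) = 1/(17689 + (3 + ⅛)) = 1/(17689 + 25/8) = 1/(141537/8) = 8/141537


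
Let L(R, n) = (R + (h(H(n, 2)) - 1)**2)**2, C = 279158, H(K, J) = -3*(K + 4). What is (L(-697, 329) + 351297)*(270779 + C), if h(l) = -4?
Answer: 441533968497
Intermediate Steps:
H(K, J) = -12 - 3*K (H(K, J) = -3*(4 + K) = -12 - 3*K)
L(R, n) = (25 + R)**2 (L(R, n) = (R + (-4 - 1)**2)**2 = (R + (-5)**2)**2 = (R + 25)**2 = (25 + R)**2)
(L(-697, 329) + 351297)*(270779 + C) = ((25 - 697)**2 + 351297)*(270779 + 279158) = ((-672)**2 + 351297)*549937 = (451584 + 351297)*549937 = 802881*549937 = 441533968497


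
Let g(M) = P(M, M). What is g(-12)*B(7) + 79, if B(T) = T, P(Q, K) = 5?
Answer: 114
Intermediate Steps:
g(M) = 5
g(-12)*B(7) + 79 = 5*7 + 79 = 35 + 79 = 114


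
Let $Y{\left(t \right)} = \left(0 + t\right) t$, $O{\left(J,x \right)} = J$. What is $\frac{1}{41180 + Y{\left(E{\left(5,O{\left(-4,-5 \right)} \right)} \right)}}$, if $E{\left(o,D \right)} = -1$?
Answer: $\frac{1}{41181} \approx 2.4283 \cdot 10^{-5}$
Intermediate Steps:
$Y{\left(t \right)} = t^{2}$ ($Y{\left(t \right)} = t t = t^{2}$)
$\frac{1}{41180 + Y{\left(E{\left(5,O{\left(-4,-5 \right)} \right)} \right)}} = \frac{1}{41180 + \left(-1\right)^{2}} = \frac{1}{41180 + 1} = \frac{1}{41181}$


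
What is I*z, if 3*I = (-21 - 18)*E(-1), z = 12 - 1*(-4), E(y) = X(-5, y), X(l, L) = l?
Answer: 1040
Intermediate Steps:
E(y) = -5
z = 16 (z = 12 + 4 = 16)
I = 65 (I = ((-21 - 18)*(-5))/3 = (-39*(-5))/3 = (⅓)*195 = 65)
I*z = 65*16 = 1040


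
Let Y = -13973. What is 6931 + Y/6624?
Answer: 45896971/6624 ≈ 6928.9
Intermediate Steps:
6931 + Y/6624 = 6931 - 13973/6624 = 45896971/6624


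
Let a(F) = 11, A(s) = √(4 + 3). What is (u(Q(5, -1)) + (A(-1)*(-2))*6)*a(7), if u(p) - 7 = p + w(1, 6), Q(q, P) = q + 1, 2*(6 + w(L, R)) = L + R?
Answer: 231/2 - 132*√7 ≈ -233.74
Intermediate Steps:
w(L, R) = -6 + L/2 + R/2 (w(L, R) = -6 + (L + R)/2 = -6 + (L/2 + R/2) = -6 + L/2 + R/2)
Q(q, P) = 1 + q
A(s) = √7
u(p) = 9/2 + p (u(p) = 7 + (p + (-6 + (½)*1 + (½)*6)) = 7 + (p + (-6 + ½ + 3)) = 7 + (p - 5/2) = 7 + (-5/2 + p) = 9/2 + p)
(u(Q(5, -1)) + (A(-1)*(-2))*6)*a(7) = ((9/2 + (1 + 5)) + (√7*(-2))*6)*11 = ((9/2 + 6) - 2*√7*6)*11 = (21/2 - 12*√7)*11 = 231/2 - 132*√7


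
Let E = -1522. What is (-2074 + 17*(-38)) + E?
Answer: -4242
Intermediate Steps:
(-2074 + 17*(-38)) + E = (-2074 + 17*(-38)) - 1522 = (-2074 - 646) - 1522 = -2720 - 1522 = -4242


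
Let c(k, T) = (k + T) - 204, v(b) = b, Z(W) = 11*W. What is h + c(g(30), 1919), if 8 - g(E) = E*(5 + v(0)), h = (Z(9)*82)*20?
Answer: 163933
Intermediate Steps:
h = 162360 (h = ((11*9)*82)*20 = (99*82)*20 = 8118*20 = 162360)
g(E) = 8 - 5*E (g(E) = 8 - E*(5 + 0) = 8 - E*5 = 8 - 5*E)
c(k, T) = -204 + T + k (c(k, T) = (T + k) - 204 = -204 + T + k)
h + c(g(30), 1919) = 162360 + (-204 + 1919 + (8 - 5*30)) = 162360 + (-204 + 1919 + (8 - 150)) = 162360 + (-204 + 1919 - 142) = 162360 + 1573 = 163933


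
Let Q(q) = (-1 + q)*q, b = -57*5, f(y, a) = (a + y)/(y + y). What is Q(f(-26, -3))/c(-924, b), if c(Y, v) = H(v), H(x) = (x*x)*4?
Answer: -667/878529600 ≈ -7.5922e-7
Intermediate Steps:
H(x) = 4*x² (H(x) = x²*4 = 4*x²)
f(y, a) = (a + y)/(2*y) (f(y, a) = (a + y)/((2*y)) = (a + y)*(1/(2*y)) = (a + y)/(2*y))
b = -285
c(Y, v) = 4*v²
Q(q) = q*(-1 + q)
Q(f(-26, -3))/c(-924, b) = (((½)*(-3 - 26)/(-26))*(-1 + (½)*(-3 - 26)/(-26)))/((4*(-285)²)) = (((½)*(-1/26)*(-29))*(-1 + (½)*(-1/26)*(-29)))/((4*81225)) = (29*(-1 + 29/52)/52)/324900 = ((29/52)*(-23/52))*(1/324900) = -667/2704*1/324900 = -667/878529600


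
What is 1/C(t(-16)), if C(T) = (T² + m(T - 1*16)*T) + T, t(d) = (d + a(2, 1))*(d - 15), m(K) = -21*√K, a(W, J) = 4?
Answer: -373/6646524 - 7*√89/1107754 ≈ -0.00011573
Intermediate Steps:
t(d) = (-15 + d)*(4 + d) (t(d) = (d + 4)*(d - 15) = (4 + d)*(-15 + d) = (-15 + d)*(4 + d))
C(T) = T + T² - 21*T*√(-16 + T) (C(T) = (T² + (-21*√(T - 1*16))*T) + T = (T² + (-21*√(T - 16))*T) + T = (T² + (-21*√(-16 + T))*T) + T = (T² - 21*T*√(-16 + T)) + T = T + T² - 21*T*√(-16 + T))
1/C(t(-16)) = 1/((-60 + (-16)² - 11*(-16))*(1 + (-60 + (-16)² - 11*(-16)) - 21*√(-16 + (-60 + (-16)² - 11*(-16))))) = 1/((-60 + 256 + 176)*(1 + (-60 + 256 + 176) - 21*√(-16 + (-60 + 256 + 176)))) = 1/(372*(1 + 372 - 21*√(-16 + 372))) = 1/(372*(1 + 372 - 42*√89)) = 1/(372*(373 - 42*√89)) = 1/(138756 - 15624*√89)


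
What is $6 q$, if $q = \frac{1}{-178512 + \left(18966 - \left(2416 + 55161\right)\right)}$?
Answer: $- \frac{6}{217123} \approx -2.7634 \cdot 10^{-5}$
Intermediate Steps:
$q = - \frac{1}{217123}$ ($q = \frac{1}{-178512 + \left(18966 - 57577\right)} = \frac{1}{-178512 - 38611} = \frac{1}{-217123} = - \frac{1}{217123} \approx -4.6057 \cdot 10^{-6}$)
$6 q = 6 \left(- \frac{1}{217123}\right) = - \frac{6}{217123}$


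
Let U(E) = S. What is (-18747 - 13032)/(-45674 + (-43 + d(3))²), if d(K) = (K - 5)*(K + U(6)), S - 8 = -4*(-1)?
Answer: 31779/40345 ≈ 0.78768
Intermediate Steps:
S = 12 (S = 8 - 4*(-1) = 8 + 4 = 12)
U(E) = 12
d(K) = (-5 + K)*(12 + K) (d(K) = (K - 5)*(K + 12) = (-5 + K)*(12 + K))
(-18747 - 13032)/(-45674 + (-43 + d(3))²) = (-18747 - 13032)/(-45674 + (-43 + (-60 + 3² + 7*3))²) = -31779/(-45674 + (-43 + (-60 + 9 + 21))²) = -31779/(-45674 + (-43 - 30)²) = -31779/(-45674 + (-73)²) = -31779/(-45674 + 5329) = -31779/(-40345) = -31779*(-1/40345) = 31779/40345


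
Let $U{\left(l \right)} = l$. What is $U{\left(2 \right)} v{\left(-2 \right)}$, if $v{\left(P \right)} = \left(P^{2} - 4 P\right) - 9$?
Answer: $6$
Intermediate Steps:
$v{\left(P \right)} = -9 + P^{2} - 4 P$
$U{\left(2 \right)} v{\left(-2 \right)} = 2 \left(-9 + \left(-2\right)^{2} - -8\right) = 2 \left(-9 + 4 + 8\right) = 2 \cdot 3 = 6$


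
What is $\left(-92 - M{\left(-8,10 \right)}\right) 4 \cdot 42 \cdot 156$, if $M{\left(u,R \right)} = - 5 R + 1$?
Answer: $-1126944$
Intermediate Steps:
$M{\left(u,R \right)} = 1 - 5 R$
$\left(-92 - M{\left(-8,10 \right)}\right) 4 \cdot 42 \cdot 156 = \left(-92 - \left(1 - 50\right)\right) 4 \cdot 42 \cdot 156 = \left(-92 - \left(1 - 50\right)\right) 168 \cdot 156 = \left(-92 - -49\right) 168 \cdot 156 = \left(-92 + 49\right) 168 \cdot 156 = \left(-43\right) 168 \cdot 156 = \left(-7224\right) 156 = -1126944$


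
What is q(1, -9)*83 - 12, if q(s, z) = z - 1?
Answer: -842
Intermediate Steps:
q(s, z) = -1 + z
q(1, -9)*83 - 12 = (-1 - 9)*83 - 12 = -10*83 - 12 = -830 - 12 = -842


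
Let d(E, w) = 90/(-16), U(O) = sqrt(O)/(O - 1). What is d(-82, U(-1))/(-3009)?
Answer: 15/8024 ≈ 0.0018694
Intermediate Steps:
U(O) = sqrt(O)/(-1 + O)
d(E, w) = -45/8 (d(E, w) = 90*(-1/16) = -45/8)
d(-82, U(-1))/(-3009) = -45/8/(-3009) = -45/8*(-1/3009) = 15/8024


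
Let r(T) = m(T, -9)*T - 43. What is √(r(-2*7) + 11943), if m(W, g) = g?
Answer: √12026 ≈ 109.66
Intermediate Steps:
r(T) = -43 - 9*T (r(T) = -9*T - 43 = -43 - 9*T)
√(r(-2*7) + 11943) = √((-43 - (-18)*7) + 11943) = √((-43 - 9*(-14)) + 11943) = √((-43 + 126) + 11943) = √(83 + 11943) = √12026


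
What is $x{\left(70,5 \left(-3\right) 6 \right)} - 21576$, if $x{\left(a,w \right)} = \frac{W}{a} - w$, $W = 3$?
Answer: $- \frac{1504017}{70} \approx -21486.0$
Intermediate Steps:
$x{\left(a,w \right)} = - w + \frac{3}{a}$ ($x{\left(a,w \right)} = \frac{3}{a} - w = - w + \frac{3}{a}$)
$x{\left(70,5 \left(-3\right) 6 \right)} - 21576 = \left(- 5 \left(-3\right) 6 + \frac{3}{70}\right) - 21576 = \left(- \left(-15\right) 6 + 3 \cdot \frac{1}{70}\right) - 21576 = \left(\left(-1\right) \left(-90\right) + \frac{3}{70}\right) - 21576 = \left(90 + \frac{3}{70}\right) - 21576 = \frac{6303}{70} - 21576 = - \frac{1504017}{70}$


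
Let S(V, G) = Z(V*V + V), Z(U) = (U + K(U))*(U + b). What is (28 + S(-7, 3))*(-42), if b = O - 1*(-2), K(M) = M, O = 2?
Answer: -163464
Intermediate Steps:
b = 4 (b = 2 - 1*(-2) = 2 + 2 = 4)
Z(U) = 2*U*(4 + U) (Z(U) = (U + U)*(U + 4) = (2*U)*(4 + U) = 2*U*(4 + U))
S(V, G) = 2*(V + V**2)*(4 + V + V**2) (S(V, G) = 2*(V*V + V)*(4 + (V*V + V)) = 2*(V**2 + V)*(4 + (V**2 + V)) = 2*(V + V**2)*(4 + (V + V**2)) = 2*(V + V**2)*(4 + V + V**2))
(28 + S(-7, 3))*(-42) = (28 + 2*(-7)*(1 - 7)*(4 - 7*(1 - 7)))*(-42) = (28 + 2*(-7)*(-6)*(4 - 7*(-6)))*(-42) = (28 + 2*(-7)*(-6)*(4 + 42))*(-42) = (28 + 2*(-7)*(-6)*46)*(-42) = (28 + 3864)*(-42) = 3892*(-42) = -163464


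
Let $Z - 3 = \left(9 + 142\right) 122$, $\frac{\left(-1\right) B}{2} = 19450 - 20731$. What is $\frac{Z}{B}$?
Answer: $\frac{18425}{2562} \approx 7.1917$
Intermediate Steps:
$B = 2562$ ($B = - 2 \left(19450 - 20731\right) = \left(-2\right) \left(-1281\right) = 2562$)
$Z = 18425$ ($Z = 3 + \left(9 + 142\right) 122 = 3 + 151 \cdot 122 = 3 + 18422 = 18425$)
$\frac{Z}{B} = \frac{18425}{2562}$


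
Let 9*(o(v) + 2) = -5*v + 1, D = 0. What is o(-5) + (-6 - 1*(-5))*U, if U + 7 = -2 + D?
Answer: 89/9 ≈ 9.8889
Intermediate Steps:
o(v) = -17/9 - 5*v/9 (o(v) = -2 + (-5*v + 1)/9 = -2 + (1 - 5*v)/9 = -2 + (1/9 - 5*v/9) = -17/9 - 5*v/9)
U = -9 (U = -7 + (-2 + 0) = -7 - 2 = -9)
o(-5) + (-6 - 1*(-5))*U = (-17/9 - 5/9*(-5)) + (-6 - 1*(-5))*(-9) = (-17/9 + 25/9) + (-6 + 5)*(-9) = 8/9 - 1*(-9) = 8/9 + 9 = 89/9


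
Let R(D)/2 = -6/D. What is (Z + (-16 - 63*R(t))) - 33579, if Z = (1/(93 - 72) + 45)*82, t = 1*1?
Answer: -612047/21 ≈ -29145.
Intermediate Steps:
t = 1
R(D) = -12/D (R(D) = 2*(-6/D) = -12/D)
Z = 77572/21 (Z = (1/21 + 45)*82 = (946/21)*82 = 77572/21 ≈ 3693.9)
(Z + (-16 - 63*R(t))) - 33579 = (77572/21 + (-16 - (-756)/1)) - 33579 = (77572/21 + (-16 - (-756))) - 33579 = (77572/21 + (-16 - 63*(-12))) - 33579 = (77572/21 + (-16 + 756)) - 33579 = (77572/21 + 740) - 33579 = 93112/21 - 33579 = -612047/21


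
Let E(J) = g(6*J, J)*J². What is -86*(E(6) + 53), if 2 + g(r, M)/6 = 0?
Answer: 32594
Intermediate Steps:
g(r, M) = -12 (g(r, M) = -12 + 6*0 = -12 + 0 = -12)
E(J) = -12*J²
-86*(E(6) + 53) = -86*(-12*6² + 53) = -86*(-12*36 + 53) = -86*(-432 + 53) = -86*(-379) = 32594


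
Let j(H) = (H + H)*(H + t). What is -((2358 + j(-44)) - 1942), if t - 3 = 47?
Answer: 112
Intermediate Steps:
t = 50 (t = 3 + 47 = 50)
j(H) = 2*H*(50 + H) (j(H) = (H + H)*(H + 50) = (2*H)*(50 + H) = 2*H*(50 + H))
-((2358 + j(-44)) - 1942) = -((2358 + 2*(-44)*(50 - 44)) - 1942) = -((2358 + 2*(-44)*6) - 1942) = -((2358 - 528) - 1942) = -(1830 - 1942) = -1*(-112) = 112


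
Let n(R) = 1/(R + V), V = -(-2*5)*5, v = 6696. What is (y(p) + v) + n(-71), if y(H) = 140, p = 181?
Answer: 143555/21 ≈ 6836.0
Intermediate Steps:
V = 50 (V = -(-10)*5 = -1*(-50) = 50)
n(R) = 1/(50 + R) (n(R) = 1/(R + 50) = 1/(50 + R))
(y(p) + v) + n(-71) = (140 + 6696) + 1/(50 - 71) = 6836 + 1/(-21) = 6836 - 1/21 = 143555/21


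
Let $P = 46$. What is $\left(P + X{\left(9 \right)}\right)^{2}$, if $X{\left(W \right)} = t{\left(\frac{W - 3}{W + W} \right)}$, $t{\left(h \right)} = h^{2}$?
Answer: $\frac{172225}{81} \approx 2126.2$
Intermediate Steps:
$X{\left(W \right)} = \frac{\left(-3 + W\right)^{2}}{4 W^{2}}$ ($X{\left(W \right)} = \left(\frac{W - 3}{W + W}\right)^{2} = \left(\frac{-3 + W}{2 W}\right)^{2} = \frac{\left(-3 + W\right)^{2}}{4 W^{2}}$)
$\left(P + X{\left(9 \right)}\right)^{2} = \left(46 + \frac{\left(-3 + 9\right)^{2}}{4 \cdot 81}\right)^{2} = \left(46 + \frac{1}{4} \cdot \frac{1}{81} \cdot 6^{2}\right)^{2} = \left(46 + \frac{1}{4} \cdot \frac{1}{81} \cdot 36\right)^{2} = \left(46 + \frac{1}{9}\right)^{2} = \left(\frac{415}{9}\right)^{2} = \frac{172225}{81}$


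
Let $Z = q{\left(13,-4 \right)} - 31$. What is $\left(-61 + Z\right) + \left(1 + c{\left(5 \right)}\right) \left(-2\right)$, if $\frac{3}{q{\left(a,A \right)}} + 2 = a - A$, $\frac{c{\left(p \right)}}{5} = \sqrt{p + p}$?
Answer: $- \frac{469}{5} - 10 \sqrt{10} \approx -125.42$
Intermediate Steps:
$c{\left(p \right)} = 5 \sqrt{2} \sqrt{p}$ ($c{\left(p \right)} = 5 \sqrt{p + p} = 5 \sqrt{2 p} = 5 \sqrt{2} \sqrt{p}$)
$q{\left(a,A \right)} = \frac{3}{-2 + a - A}$ ($q{\left(a,A \right)} = \frac{3}{-2 - \left(A - a\right)} = \frac{3}{-2 + a - A}$)
$Z = - \frac{154}{5}$ ($Z = \frac{3}{-2 + 13 - -4} - 31 = \frac{3}{-2 + 13 + 4} - 31 = \frac{3}{15} - 31 = 3 \cdot \frac{1}{15} - 31 = \frac{1}{5} - 31 = - \frac{154}{5} \approx -30.8$)
$\left(-61 + Z\right) + \left(1 + c{\left(5 \right)}\right) \left(-2\right) = \left(-61 - \frac{154}{5}\right) + \left(1 + 5 \sqrt{2} \sqrt{5}\right) \left(-2\right) = - \frac{459}{5} + \left(1 + 5 \sqrt{10}\right) \left(-2\right) = - \frac{459}{5} - \left(2 + 10 \sqrt{10}\right) = - \frac{469}{5} - 10 \sqrt{10}$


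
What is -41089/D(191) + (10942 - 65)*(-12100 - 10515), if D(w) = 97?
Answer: -23860426524/97 ≈ -2.4598e+8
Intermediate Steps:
-41089/D(191) + (10942 - 65)*(-12100 - 10515) = -41089/97 + (10942 - 65)*(-12100 - 10515) = -41089*1/97 + 10877*(-22615) = -41089/97 - 245983355 = -23860426524/97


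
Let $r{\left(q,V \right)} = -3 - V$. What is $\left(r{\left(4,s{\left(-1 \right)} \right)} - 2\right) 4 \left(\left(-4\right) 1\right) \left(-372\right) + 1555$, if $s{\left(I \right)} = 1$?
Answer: $-34157$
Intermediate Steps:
$\left(r{\left(4,s{\left(-1 \right)} \right)} - 2\right) 4 \left(\left(-4\right) 1\right) \left(-372\right) + 1555 = \left(\left(-3 - 1\right) - 2\right) 4 \left(\left(-4\right) 1\right) \left(-372\right) + 1555 = \left(\left(-3 - 1\right) - 2\right) 4 \left(-4\right) \left(-372\right) + 1555 = \left(-4 - 2\right) 4 \left(-4\right) \left(-372\right) + 1555 = \left(-6\right) 4 \left(-4\right) \left(-372\right) + 1555 = \left(-24\right) \left(-4\right) \left(-372\right) + 1555 = 96 \left(-372\right) + 1555 = -35712 + 1555 = -34157$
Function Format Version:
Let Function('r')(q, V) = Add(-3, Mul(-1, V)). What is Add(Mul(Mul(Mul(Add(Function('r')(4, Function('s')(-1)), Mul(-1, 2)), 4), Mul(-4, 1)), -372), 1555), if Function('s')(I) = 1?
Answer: -34157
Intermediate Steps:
Add(Mul(Mul(Mul(Add(Function('r')(4, Function('s')(-1)), Mul(-1, 2)), 4), Mul(-4, 1)), -372), 1555) = Add(Mul(Mul(Mul(Add(Add(-3, Mul(-1, 1)), Mul(-1, 2)), 4), Mul(-4, 1)), -372), 1555) = Add(Mul(Mul(Mul(Add(Add(-3, -1), -2), 4), -4), -372), 1555) = Add(Mul(Mul(Mul(Add(-4, -2), 4), -4), -372), 1555) = Add(Mul(Mul(Mul(-6, 4), -4), -372), 1555) = Add(Mul(Mul(-24, -4), -372), 1555) = Add(Mul(96, -372), 1555) = Add(-35712, 1555) = -34157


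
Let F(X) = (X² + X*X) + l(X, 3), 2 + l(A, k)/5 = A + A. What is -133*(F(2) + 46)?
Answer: -8512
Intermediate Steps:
l(A, k) = -10 + 10*A (l(A, k) = -10 + 5*(A + A) = -10 + 5*(2*A) = -10 + 10*A)
F(X) = -10 + 2*X² + 10*X (F(X) = (X² + X*X) + (-10 + 10*X) = (X² + X²) + (-10 + 10*X) = 2*X² + (-10 + 10*X) = -10 + 2*X² + 10*X)
-133*(F(2) + 46) = -133*((-10 + 2*2² + 10*2) + 46) = -133*((-10 + 2*4 + 20) + 46) = -133*((-10 + 8 + 20) + 46) = -133*(18 + 46) = -133*64 = -8512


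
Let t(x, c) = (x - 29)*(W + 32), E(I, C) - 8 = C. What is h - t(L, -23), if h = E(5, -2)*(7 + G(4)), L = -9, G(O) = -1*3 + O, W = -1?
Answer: 1226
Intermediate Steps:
E(I, C) = 8 + C
G(O) = -3 + O
t(x, c) = -899 + 31*x (t(x, c) = (x - 29)*(-1 + 32) = (-29 + x)*31 = -899 + 31*x)
h = 48 (h = (8 - 2)*(7 + (-3 + 4)) = 6*(7 + 1) = 6*8 = 48)
h - t(L, -23) = 48 - (-899 + 31*(-9)) = 48 - (-899 - 279) = 48 - 1*(-1178) = 48 + 1178 = 1226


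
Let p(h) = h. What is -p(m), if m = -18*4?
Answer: 72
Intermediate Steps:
m = -72
-p(m) = -1*(-72) = 72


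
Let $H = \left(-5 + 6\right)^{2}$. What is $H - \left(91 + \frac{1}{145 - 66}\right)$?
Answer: $- \frac{7111}{79} \approx -90.013$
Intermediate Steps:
$H = 1$ ($H = 1^{2} = 1$)
$H - \left(91 + \frac{1}{145 - 66}\right) = 1 - \left(91 + \frac{1}{145 - 66}\right) = 1 - \left(91 + \frac{1}{79}\right) = 1 - \frac{7190}{79} = - \frac{7111}{79}$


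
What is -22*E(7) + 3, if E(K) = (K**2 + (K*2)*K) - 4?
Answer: -3143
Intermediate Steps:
E(K) = -4 + 3*K**2 (E(K) = (K**2 + (2*K)*K) - 4 = (K**2 + 2*K**2) - 4 = 3*K**2 - 4 = -4 + 3*K**2)
-22*E(7) + 3 = -22*(-4 + 3*7**2) + 3 = -22*(-4 + 3*49) + 3 = -22*(-4 + 147) + 3 = -22*143 + 3 = -3146 + 3 = -3143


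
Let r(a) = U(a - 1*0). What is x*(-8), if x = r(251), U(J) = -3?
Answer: 24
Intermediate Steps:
r(a) = -3
x = -3
x*(-8) = -3*(-8) = 24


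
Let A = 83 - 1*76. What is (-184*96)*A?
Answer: -123648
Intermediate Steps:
A = 7 (A = 83 - 76 = 7)
(-184*96)*A = -184*96*7 = -17664*7 = -123648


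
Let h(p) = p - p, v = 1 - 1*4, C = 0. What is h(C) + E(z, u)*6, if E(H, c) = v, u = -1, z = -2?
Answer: -18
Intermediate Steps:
v = -3 (v = 1 - 4 = -3)
h(p) = 0
E(H, c) = -3
h(C) + E(z, u)*6 = 0 - 3*6 = 0 - 18 = -18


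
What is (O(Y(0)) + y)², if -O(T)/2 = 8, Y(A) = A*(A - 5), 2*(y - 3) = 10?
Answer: 64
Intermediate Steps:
y = 8 (y = 3 + (½)*10 = 3 + 5 = 8)
Y(A) = A*(-5 + A)
O(T) = -16 (O(T) = -2*8 = -16)
(O(Y(0)) + y)² = (-16 + 8)² = (-8)² = 64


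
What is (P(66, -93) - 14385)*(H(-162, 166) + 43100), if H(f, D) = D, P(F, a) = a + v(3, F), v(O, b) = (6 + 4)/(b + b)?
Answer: -6890420573/11 ≈ -6.2640e+8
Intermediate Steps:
v(O, b) = 5/b (v(O, b) = 10/((2*b)) = 10*(1/(2*b)) = 5/b)
P(F, a) = a + 5/F
(P(66, -93) - 14385)*(H(-162, 166) + 43100) = ((-93 + 5/66) - 14385)*(166 + 43100) = ((-93 + 5*(1/66)) - 14385)*43266 = ((-93 + 5/66) - 14385)*43266 = (-6133/66 - 14385)*43266 = -955543/66*43266 = -6890420573/11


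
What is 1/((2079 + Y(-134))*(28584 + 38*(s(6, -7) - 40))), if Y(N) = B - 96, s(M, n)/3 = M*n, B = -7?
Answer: 1/44017376 ≈ 2.2718e-8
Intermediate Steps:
s(M, n) = 3*M*n (s(M, n) = 3*(M*n) = 3*M*n)
Y(N) = -103 (Y(N) = -7 - 96 = -103)
1/((2079 + Y(-134))*(28584 + 38*(s(6, -7) - 40))) = 1/((2079 - 103)*(28584 + 38*(3*6*(-7) - 40))) = 1/(1976*(28584 + 38*(-126 - 40))) = 1/(1976*(28584 + 38*(-166))) = 1/(1976*(28584 - 6308)) = 1/(1976*22276) = 1/44017376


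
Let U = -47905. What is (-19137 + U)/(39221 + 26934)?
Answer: -67042/66155 ≈ -1.0134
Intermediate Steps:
(-19137 + U)/(39221 + 26934) = (-19137 - 47905)/(39221 + 26934) = -67042/66155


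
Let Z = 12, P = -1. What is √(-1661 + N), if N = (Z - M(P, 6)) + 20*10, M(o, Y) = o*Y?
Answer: I*√1443 ≈ 37.987*I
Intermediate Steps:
M(o, Y) = Y*o
N = 218 (N = (12 - 6*(-1)) + 20*10 = (12 - 1*(-6)) + 200 = (12 + 6) + 200 = 18 + 200 = 218)
√(-1661 + N) = √(-1661 + 218) = √(-1443) = I*√1443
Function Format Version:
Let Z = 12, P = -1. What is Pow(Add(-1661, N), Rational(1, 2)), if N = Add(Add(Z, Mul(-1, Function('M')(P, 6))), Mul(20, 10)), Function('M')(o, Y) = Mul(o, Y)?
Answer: Mul(I, Pow(1443, Rational(1, 2))) ≈ Mul(37.987, I)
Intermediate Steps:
Function('M')(o, Y) = Mul(Y, o)
N = 218 (N = Add(Add(12, Mul(-1, Mul(6, -1))), Mul(20, 10)) = Add(Add(12, Mul(-1, -6)), 200) = Add(Add(12, 6), 200) = Add(18, 200) = 218)
Pow(Add(-1661, N), Rational(1, 2)) = Pow(Add(-1661, 218), Rational(1, 2)) = Pow(-1443, Rational(1, 2)) = Mul(I, Pow(1443, Rational(1, 2)))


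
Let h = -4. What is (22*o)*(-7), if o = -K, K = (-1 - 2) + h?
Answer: -1078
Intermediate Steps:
K = -7 (K = (-1 - 2) - 4 = -3 - 4 = -7)
o = 7 (o = -1*(-7) = 7)
(22*o)*(-7) = (22*7)*(-7) = 154*(-7) = -1078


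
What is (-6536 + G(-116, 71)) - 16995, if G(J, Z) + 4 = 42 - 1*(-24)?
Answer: -23469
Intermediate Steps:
G(J, Z) = 62 (G(J, Z) = -4 + (42 - 1*(-24)) = -4 + (42 + 24) = -4 + 66 = 62)
(-6536 + G(-116, 71)) - 16995 = (-6536 + 62) - 16995 = -6474 - 16995 = -23469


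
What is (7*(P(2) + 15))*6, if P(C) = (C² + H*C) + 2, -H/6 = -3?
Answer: 2394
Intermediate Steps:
H = 18 (H = -6*(-3) = 18)
P(C) = 2 + C² + 18*C (P(C) = (C² + 18*C) + 2 = 2 + C² + 18*C)
(7*(P(2) + 15))*6 = (7*((2 + 2² + 18*2) + 15))*6 = (7*((2 + 4 + 36) + 15))*6 = (7*(42 + 15))*6 = (7*57)*6 = 399*6 = 2394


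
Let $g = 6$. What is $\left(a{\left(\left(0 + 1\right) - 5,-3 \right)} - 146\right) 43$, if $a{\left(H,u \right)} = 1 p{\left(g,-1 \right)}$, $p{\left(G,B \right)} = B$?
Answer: $-6321$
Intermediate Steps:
$a{\left(H,u \right)} = -1$ ($a{\left(H,u \right)} = 1 \left(-1\right) = -1$)
$\left(a{\left(\left(0 + 1\right) - 5,-3 \right)} - 146\right) 43 = \left(-1 - 146\right) 43 = \left(-147\right) 43 = -6321$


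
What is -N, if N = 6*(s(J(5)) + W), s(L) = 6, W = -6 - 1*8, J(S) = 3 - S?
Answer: 48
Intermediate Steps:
W = -14 (W = -6 - 8 = -14)
N = -48 (N = 6*(6 - 14) = 6*(-8) = -48)
-N = -1*(-48) = 48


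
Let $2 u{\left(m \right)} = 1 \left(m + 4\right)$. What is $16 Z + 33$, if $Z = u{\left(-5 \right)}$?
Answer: $25$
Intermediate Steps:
$u{\left(m \right)} = 2 + \frac{m}{2}$ ($u{\left(m \right)} = \frac{1 \left(m + 4\right)}{2} = \frac{1 \left(4 + m\right)}{2} = \frac{4 + m}{2} = 2 + \frac{m}{2}$)
$Z = - \frac{1}{2}$ ($Z = 2 + \frac{1}{2} \left(-5\right) = 2 - \frac{5}{2} = - \frac{1}{2} \approx -0.5$)
$16 Z + 33 = 16 \left(- \frac{1}{2}\right) + 33 = -8 + 33 = 25$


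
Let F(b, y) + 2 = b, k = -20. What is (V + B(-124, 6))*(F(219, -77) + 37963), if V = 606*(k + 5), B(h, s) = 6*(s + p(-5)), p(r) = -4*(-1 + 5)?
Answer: -349347000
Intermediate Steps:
F(b, y) = -2 + b
p(r) = -16 (p(r) = -4*4 = -16)
B(h, s) = -96 + 6*s (B(h, s) = 6*(s - 16) = 6*(-16 + s) = -96 + 6*s)
V = -9090 (V = 606*(-20 + 5) = 606*(-15) = -9090)
(V + B(-124, 6))*(F(219, -77) + 37963) = (-9090 + (-96 + 6*6))*((-2 + 219) + 37963) = (-9090 + (-96 + 36))*(217 + 37963) = (-9090 - 60)*38180 = -9150*38180 = -349347000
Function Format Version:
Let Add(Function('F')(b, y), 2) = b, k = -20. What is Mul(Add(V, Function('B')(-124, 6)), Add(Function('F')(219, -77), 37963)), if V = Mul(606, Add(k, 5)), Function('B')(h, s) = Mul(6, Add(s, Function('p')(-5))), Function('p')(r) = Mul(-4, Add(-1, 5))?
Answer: -349347000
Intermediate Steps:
Function('F')(b, y) = Add(-2, b)
Function('p')(r) = -16 (Function('p')(r) = Mul(-4, 4) = -16)
Function('B')(h, s) = Add(-96, Mul(6, s)) (Function('B')(h, s) = Mul(6, Add(s, -16)) = Mul(6, Add(-16, s)) = Add(-96, Mul(6, s)))
V = -9090 (V = Mul(606, Add(-20, 5)) = Mul(606, -15) = -9090)
Mul(Add(V, Function('B')(-124, 6)), Add(Function('F')(219, -77), 37963)) = Mul(Add(-9090, Add(-96, Mul(6, 6))), Add(Add(-2, 219), 37963)) = Mul(Add(-9090, Add(-96, 36)), Add(217, 37963)) = Mul(Add(-9090, -60), 38180) = Mul(-9150, 38180) = -349347000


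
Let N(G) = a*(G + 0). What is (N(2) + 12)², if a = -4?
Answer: 16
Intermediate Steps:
N(G) = -4*G (N(G) = -4*(G + 0) = -4*G)
(N(2) + 12)² = (-4*2 + 12)² = (-8 + 12)² = 4² = 16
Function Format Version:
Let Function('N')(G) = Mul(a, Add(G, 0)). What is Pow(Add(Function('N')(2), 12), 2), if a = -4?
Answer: 16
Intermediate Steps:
Function('N')(G) = Mul(-4, G) (Function('N')(G) = Mul(-4, Add(G, 0)) = Mul(-4, G))
Pow(Add(Function('N')(2), 12), 2) = Pow(Add(Mul(-4, 2), 12), 2) = Pow(Add(-8, 12), 2) = Pow(4, 2) = 16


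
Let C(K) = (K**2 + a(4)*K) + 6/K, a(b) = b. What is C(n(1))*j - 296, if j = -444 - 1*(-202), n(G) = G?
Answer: -2958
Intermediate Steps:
C(K) = K**2 + 4*K + 6/K (C(K) = (K**2 + 4*K) + 6/K = K**2 + 4*K + 6/K)
j = -242 (j = -444 + 202 = -242)
C(n(1))*j - 296 = ((6 + 1**2*(4 + 1))/1)*(-242) - 296 = (1*(6 + 1*5))*(-242) - 296 = (1*(6 + 5))*(-242) - 296 = (1*11)*(-242) - 296 = 11*(-242) - 296 = -2662 - 296 = -2958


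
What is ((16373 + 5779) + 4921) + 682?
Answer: 27755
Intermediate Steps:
((16373 + 5779) + 4921) + 682 = (22152 + 4921) + 682 = 27073 + 682 = 27755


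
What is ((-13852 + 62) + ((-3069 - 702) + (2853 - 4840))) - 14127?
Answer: -33675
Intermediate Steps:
((-13852 + 62) + ((-3069 - 702) + (2853 - 4840))) - 14127 = (-13790 + (-3771 - 1987)) - 14127 = (-13790 - 5758) - 14127 = -19548 - 14127 = -33675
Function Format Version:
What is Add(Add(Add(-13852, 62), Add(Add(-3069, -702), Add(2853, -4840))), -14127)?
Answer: -33675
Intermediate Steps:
Add(Add(Add(-13852, 62), Add(Add(-3069, -702), Add(2853, -4840))), -14127) = Add(Add(-13790, Add(-3771, -1987)), -14127) = Add(Add(-13790, -5758), -14127) = Add(-19548, -14127) = -33675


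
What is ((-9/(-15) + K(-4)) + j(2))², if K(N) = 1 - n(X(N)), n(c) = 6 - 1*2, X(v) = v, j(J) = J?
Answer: 4/25 ≈ 0.16000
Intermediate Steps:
n(c) = 4 (n(c) = 6 - 2 = 4)
K(N) = -3 (K(N) = 1 - 1*4 = 1 - 4 = -3)
((-9/(-15) + K(-4)) + j(2))² = ((-9/(-15) - 3) + 2)² = ((-9*(-1/15) - 3) + 2)² = ((⅗ - 3) + 2)² = (-12/5 + 2)² = (-⅖)² = 4/25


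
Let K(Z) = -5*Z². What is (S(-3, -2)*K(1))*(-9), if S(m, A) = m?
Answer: -135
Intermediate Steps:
(S(-3, -2)*K(1))*(-9) = -(-15)*1²*(-9) = -(-15)*(-9) = -3*(-5)*(-9) = 15*(-9) = -135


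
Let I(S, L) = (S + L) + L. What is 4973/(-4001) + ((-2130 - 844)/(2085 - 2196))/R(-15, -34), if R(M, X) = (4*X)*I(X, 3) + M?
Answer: -2081848405/1684513023 ≈ -1.2359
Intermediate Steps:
I(S, L) = S + 2*L (I(S, L) = (L + S) + L = S + 2*L)
R(M, X) = M + 4*X*(6 + X) (R(M, X) = (4*X)*(X + 2*3) + M = (4*X)*(X + 6) + M = (4*X)*(6 + X) + M = 4*X*(6 + X) + M = M + 4*X*(6 + X))
4973/(-4001) + ((-2130 - 844)/(2085 - 2196))/R(-15, -34) = 4973/(-4001) + ((-2130 - 844)/(2085 - 2196))/(-15 + 4*(-34)*(6 - 34)) = 4973*(-1/4001) + (-2974/(-111))/(-15 + 4*(-34)*(-28)) = -4973/4001 + (-2974*(-1/111))/(-15 + 3808) = -4973/4001 + (2974/111)/3793 = -4973/4001 + (2974/111)*(1/3793) = -4973/4001 + 2974/421023 = -2081848405/1684513023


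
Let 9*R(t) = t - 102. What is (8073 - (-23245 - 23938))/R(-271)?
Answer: -497304/373 ≈ -1333.3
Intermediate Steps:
R(t) = -34/3 + t/9 (R(t) = (t - 102)/9 = (-102 + t)/9 = -34/3 + t/9)
(8073 - (-23245 - 23938))/R(-271) = (8073 - (-23245 - 23938))/(-34/3 + (1/9)*(-271)) = (8073 - 1*(-47183))/(-34/3 - 271/9) = (8073 + 47183)/(-373/9) = 55256*(-9/373) = -497304/373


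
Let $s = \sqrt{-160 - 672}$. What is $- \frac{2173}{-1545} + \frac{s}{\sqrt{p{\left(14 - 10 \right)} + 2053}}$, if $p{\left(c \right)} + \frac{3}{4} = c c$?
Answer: $\frac{2173}{1545} + \frac{16 i \sqrt{107549}}{8273} \approx 1.4065 + 0.63425 i$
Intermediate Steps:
$p{\left(c \right)} = - \frac{3}{4} + c^{2}$ ($p{\left(c \right)} = - \frac{3}{4} + c c = - \frac{3}{4} + c^{2}$)
$s = 8 i \sqrt{13}$ ($s = \sqrt{-832} = 8 i \sqrt{13} \approx 28.844 i$)
$- \frac{2173}{-1545} + \frac{s}{\sqrt{p{\left(14 - 10 \right)} + 2053}} = - \frac{2173}{-1545} + \frac{8 i \sqrt{13}}{\sqrt{\left(- \frac{3}{4} + \left(14 - 10\right)^{2}\right) + 2053}} = \left(-2173\right) \left(- \frac{1}{1545}\right) + \frac{8 i \sqrt{13}}{\sqrt{\left(- \frac{3}{4} + 4^{2}\right) + 2053}} = \frac{2173}{1545} + \frac{8 i \sqrt{13}}{\sqrt{\left(- \frac{3}{4} + 16\right) + 2053}} = \frac{2173}{1545} + \frac{8 i \sqrt{13}}{\sqrt{\frac{61}{4} + 2053}} = \frac{2173}{1545} + \frac{8 i \sqrt{13}}{\sqrt{\frac{8273}{4}}} = \frac{2173}{1545} + \frac{8 i \sqrt{13}}{\frac{1}{2} \sqrt{8273}} = \frac{2173}{1545} + 8 i \sqrt{13} \frac{2 \sqrt{8273}}{8273} = \frac{2173}{1545} + \frac{16 i \sqrt{107549}}{8273}$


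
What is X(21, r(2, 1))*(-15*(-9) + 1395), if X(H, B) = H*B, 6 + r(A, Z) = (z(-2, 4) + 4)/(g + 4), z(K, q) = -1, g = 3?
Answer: -179010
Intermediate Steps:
r(A, Z) = -39/7 (r(A, Z) = -6 + (-1 + 4)/(3 + 4) = -6 + 3/7 = -39/7)
X(H, B) = B*H
X(21, r(2, 1))*(-15*(-9) + 1395) = (-39/7*21)*(-15*(-9) + 1395) = -117*(135 + 1395) = -117*1530 = -179010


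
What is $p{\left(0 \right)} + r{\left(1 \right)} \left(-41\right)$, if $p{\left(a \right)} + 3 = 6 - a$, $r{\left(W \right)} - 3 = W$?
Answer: $-161$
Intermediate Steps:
$r{\left(W \right)} = 3 + W$
$p{\left(a \right)} = 3 - a$ ($p{\left(a \right)} = -3 - \left(-6 + a\right) = 3 - a$)
$p{\left(0 \right)} + r{\left(1 \right)} \left(-41\right) = \left(3 - 0\right) + \left(3 + 1\right) \left(-41\right) = \left(3 + 0\right) + 4 \left(-41\right) = 3 - 164 = -161$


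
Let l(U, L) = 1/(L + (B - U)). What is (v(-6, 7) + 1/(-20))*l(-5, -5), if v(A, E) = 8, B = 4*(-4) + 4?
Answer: -53/80 ≈ -0.66250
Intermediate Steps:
B = -12 (B = -16 + 4 = -12)
l(U, L) = 1/(-12 + L - U) (l(U, L) = 1/(L + (-12 - U)) = 1/(-12 + L - U))
(v(-6, 7) + 1/(-20))*l(-5, -5) = (8 + 1/(-20))/(-12 - 5 - 1*(-5)) = (8 - 1/20)/(-12 - 5 + 5) = (159/20)/(-12) = (159/20)*(-1/12) = -53/80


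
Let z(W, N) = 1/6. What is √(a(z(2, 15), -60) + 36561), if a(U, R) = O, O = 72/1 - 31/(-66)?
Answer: √159575394/66 ≈ 191.40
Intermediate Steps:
O = 4783/66 (O = 72*1 - 31*(-1/66) = 72 + 31/66 = 4783/66 ≈ 72.470)
z(W, N) = ⅙
a(U, R) = 4783/66
√(a(z(2, 15), -60) + 36561) = √(4783/66 + 36561) = √(2417809/66) = √159575394/66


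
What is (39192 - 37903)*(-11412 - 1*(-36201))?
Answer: 31953021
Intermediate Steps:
(39192 - 37903)*(-11412 - 1*(-36201)) = 1289*(-11412 + 36201) = 1289*24789 = 31953021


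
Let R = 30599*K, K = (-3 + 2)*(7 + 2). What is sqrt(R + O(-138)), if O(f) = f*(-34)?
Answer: I*sqrt(270699) ≈ 520.29*I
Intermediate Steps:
O(f) = -34*f
K = -9 (K = -1*9 = -9)
R = -275391 (R = 30599*(-9) = -275391)
sqrt(R + O(-138)) = sqrt(-275391 - 34*(-138)) = sqrt(-275391 + 4692) = sqrt(-270699) = I*sqrt(270699)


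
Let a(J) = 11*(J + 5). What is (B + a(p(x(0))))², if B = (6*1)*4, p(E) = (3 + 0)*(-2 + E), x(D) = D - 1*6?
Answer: 34225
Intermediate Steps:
x(D) = -6 + D (x(D) = D - 6 = -6 + D)
p(E) = -6 + 3*E (p(E) = 3*(-2 + E) = -6 + 3*E)
a(J) = 55 + 11*J (a(J) = 11*(5 + J) = 55 + 11*J)
B = 24 (B = 6*4 = 24)
(B + a(p(x(0))))² = (24 + (55 + 11*(-6 + 3*(-6 + 0))))² = (24 + (55 + 11*(-6 + 3*(-6))))² = (24 + (55 + 11*(-6 - 18)))² = (24 + (55 + 11*(-24)))² = (24 + (55 - 264))² = (24 - 209)² = (-185)² = 34225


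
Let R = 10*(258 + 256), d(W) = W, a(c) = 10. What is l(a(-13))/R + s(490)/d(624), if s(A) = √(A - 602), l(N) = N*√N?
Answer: √10/514 + I*√7/156 ≈ 0.0061523 + 0.01696*I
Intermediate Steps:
l(N) = N^(3/2)
s(A) = √(-602 + A)
R = 5140 (R = 10*514 = 5140)
l(a(-13))/R + s(490)/d(624) = 10^(3/2)/5140 + √(-602 + 490)/624 = (10*√10)*(1/5140) + √(-112)*(1/624) = √10/514 + (4*I*√7)*(1/624) = √10/514 + I*√7/156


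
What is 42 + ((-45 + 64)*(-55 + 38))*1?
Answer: -281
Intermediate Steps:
42 + ((-45 + 64)*(-55 + 38))*1 = 42 + (19*(-17))*1 = 42 - 323*1 = 42 - 323 = -281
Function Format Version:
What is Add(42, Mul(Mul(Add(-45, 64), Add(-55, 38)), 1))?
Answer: -281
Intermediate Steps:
Add(42, Mul(Mul(Add(-45, 64), Add(-55, 38)), 1)) = Add(42, Mul(Mul(19, -17), 1)) = Add(42, Mul(-323, 1)) = Add(42, -323) = -281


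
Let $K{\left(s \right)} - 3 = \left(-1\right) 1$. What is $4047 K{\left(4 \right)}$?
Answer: $8094$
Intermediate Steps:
$K{\left(s \right)} = 2$ ($K{\left(s \right)} = 3 - 1 = 2$)
$4047 K{\left(4 \right)} = 4047 \cdot 2 = 8094$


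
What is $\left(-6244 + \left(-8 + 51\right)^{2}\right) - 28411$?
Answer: $-32806$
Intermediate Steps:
$\left(-6244 + \left(-8 + 51\right)^{2}\right) - 28411 = \left(-6244 + 43^{2}\right) - 28411 = \left(-6244 + 1849\right) - 28411 = -4395 - 28411 = -32806$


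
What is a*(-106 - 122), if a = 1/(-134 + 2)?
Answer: 19/11 ≈ 1.7273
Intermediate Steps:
a = -1/132 (a = 1/(-132) = -1/132 ≈ -0.0075758)
a*(-106 - 122) = -(-106 - 122)/132 = -1/132*(-228) = 19/11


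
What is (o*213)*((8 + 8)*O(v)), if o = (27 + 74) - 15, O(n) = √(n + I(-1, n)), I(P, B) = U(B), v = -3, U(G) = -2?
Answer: 293088*I*√5 ≈ 6.5537e+5*I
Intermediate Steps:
I(P, B) = -2
O(n) = √(-2 + n) (O(n) = √(n - 2) = √(-2 + n))
o = 86 (o = 101 - 15 = 86)
(o*213)*((8 + 8)*O(v)) = (86*213)*((8 + 8)*√(-2 - 3)) = 18318*(16*√(-5)) = 18318*(16*(I*√5)) = 18318*(16*I*√5) = 293088*I*√5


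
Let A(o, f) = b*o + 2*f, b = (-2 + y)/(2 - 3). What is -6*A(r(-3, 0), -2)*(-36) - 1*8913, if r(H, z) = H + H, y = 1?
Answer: -11073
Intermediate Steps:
r(H, z) = 2*H
b = 1 (b = (-2 + 1)/(2 - 3) = -1/(-1) = -1*(-1) = 1)
A(o, f) = o + 2*f (A(o, f) = 1*o + 2*f = o + 2*f)
-6*A(r(-3, 0), -2)*(-36) - 1*8913 = -6*(2*(-3) + 2*(-2))*(-36) - 1*8913 = -6*(-6 - 4)*(-36) - 8913 = -6*(-10)*(-36) - 8913 = 60*(-36) - 8913 = -2160 - 8913 = -11073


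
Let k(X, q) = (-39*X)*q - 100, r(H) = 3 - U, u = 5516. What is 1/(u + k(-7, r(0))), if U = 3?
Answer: 1/5416 ≈ 0.00018464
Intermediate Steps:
r(H) = 0 (r(H) = 3 - 1*3 = 3 - 3 = 0)
k(X, q) = -100 - 39*X*q (k(X, q) = -39*X*q - 100 = -100 - 39*X*q)
1/(u + k(-7, r(0))) = 1/(5516 + (-100 - 39*(-7)*0)) = 1/(5516 + (-100 + 0)) = 1/(5516 - 100) = 1/5416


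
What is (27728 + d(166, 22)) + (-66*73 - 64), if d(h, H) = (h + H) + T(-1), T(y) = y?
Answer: 23033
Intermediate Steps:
d(h, H) = -1 + H + h (d(h, H) = (h + H) - 1 = (H + h) - 1 = -1 + H + h)
(27728 + d(166, 22)) + (-66*73 - 64) = (27728 + (-1 + 22 + 166)) + (-66*73 - 64) = (27728 + 187) + (-4818 - 64) = 27915 - 4882 = 23033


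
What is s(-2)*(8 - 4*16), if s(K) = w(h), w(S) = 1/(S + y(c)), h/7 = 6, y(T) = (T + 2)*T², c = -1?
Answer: -56/43 ≈ -1.3023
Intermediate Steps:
y(T) = T²*(2 + T) (y(T) = (2 + T)*T² = T²*(2 + T))
h = 42 (h = 7*6 = 42)
w(S) = 1/(1 + S) (w(S) = 1/(S + (-1)²*(2 - 1)) = 1/(S + 1*1) = 1/(S + 1) = 1/(1 + S))
s(K) = 1/43 (s(K) = 1/(1 + 42) = 1/43)
s(-2)*(8 - 4*16) = (8 - 4*16)/43 = (8 - 64)/43 = (1/43)*(-56) = -56/43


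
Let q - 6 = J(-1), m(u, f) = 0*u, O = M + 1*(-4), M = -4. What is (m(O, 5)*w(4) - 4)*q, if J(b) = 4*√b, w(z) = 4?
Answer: -24 - 16*I ≈ -24.0 - 16.0*I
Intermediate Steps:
O = -8 (O = -4 + 1*(-4) = -4 - 4 = -8)
m(u, f) = 0
q = 6 + 4*I (q = 6 + 4*√(-1) = 6 + 4*I ≈ 6.0 + 4.0*I)
(m(O, 5)*w(4) - 4)*q = (0*4 - 4)*(6 + 4*I) = (0 - 4)*(6 + 4*I) = -4*(6 + 4*I) = -24 - 16*I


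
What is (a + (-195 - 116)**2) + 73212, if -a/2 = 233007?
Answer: -296081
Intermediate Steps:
a = -466014 (a = -2*233007 = -466014)
(a + (-195 - 116)**2) + 73212 = (-466014 + (-195 - 116)**2) + 73212 = (-466014 + (-311)**2) + 73212 = (-466014 + 96721) + 73212 = -369293 + 73212 = -296081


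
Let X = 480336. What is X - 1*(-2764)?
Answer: 483100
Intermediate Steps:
X - 1*(-2764) = 480336 - 1*(-2764) = 480336 + 2764 = 483100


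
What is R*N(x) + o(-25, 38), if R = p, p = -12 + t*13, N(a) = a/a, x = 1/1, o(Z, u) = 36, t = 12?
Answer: 180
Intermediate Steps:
x = 1
N(a) = 1
p = 144 (p = -12 + 12*13 = -12 + 156 = 144)
R = 144
R*N(x) + o(-25, 38) = 144*1 + 36 = 144 + 36 = 180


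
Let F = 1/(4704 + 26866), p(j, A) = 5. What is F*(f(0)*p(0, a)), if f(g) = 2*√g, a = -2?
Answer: 0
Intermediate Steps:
F = 1/31570 ≈ 3.1676e-5
F*(f(0)*p(0, a)) = ((2*√0)*5)/31570 = ((2*0)*5)/31570 = (0*5)/31570 = (1/31570)*0 = 0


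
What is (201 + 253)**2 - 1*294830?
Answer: -88714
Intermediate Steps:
(201 + 253)**2 - 1*294830 = 454**2 - 294830 = 206116 - 294830 = -88714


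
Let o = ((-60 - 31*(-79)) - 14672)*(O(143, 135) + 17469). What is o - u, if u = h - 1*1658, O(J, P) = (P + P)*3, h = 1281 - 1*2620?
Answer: -224517960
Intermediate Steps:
h = -1339 (h = 1281 - 2620 = -1339)
O(J, P) = 6*P (O(J, P) = (2*P)*3 = 6*P)
u = -2997 (u = -1339 - 1*1658 = -1339 - 1658 = -2997)
o = -224520957 (o = ((-60 - 31*(-79)) - 14672)*(6*135 + 17469) = ((-60 + 2449) - 14672)*(810 + 17469) = (2389 - 14672)*18279 = -12283*18279 = -224520957)
o - u = -224520957 - 1*(-2997) = -224520957 + 2997 = -224517960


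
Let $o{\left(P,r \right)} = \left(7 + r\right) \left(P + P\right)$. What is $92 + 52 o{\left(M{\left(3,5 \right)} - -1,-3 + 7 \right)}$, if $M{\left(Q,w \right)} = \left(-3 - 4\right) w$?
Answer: $-38804$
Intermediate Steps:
$M{\left(Q,w \right)} = - 7 w$
$o{\left(P,r \right)} = 2 P \left(7 + r\right)$ ($o{\left(P,r \right)} = \left(7 + r\right) 2 P = 2 P \left(7 + r\right)$)
$92 + 52 o{\left(M{\left(3,5 \right)} - -1,-3 + 7 \right)} = 92 + 52 \cdot 2 \left(\left(-7\right) 5 - -1\right) \left(7 + \left(-3 + 7\right)\right) = 92 + 52 \cdot 2 \left(-35 + 1\right) \left(7 + 4\right) = 92 + 52 \cdot 2 \left(-34\right) 11 = 92 + 52 \left(-748\right) = 92 - 38896 = -38804$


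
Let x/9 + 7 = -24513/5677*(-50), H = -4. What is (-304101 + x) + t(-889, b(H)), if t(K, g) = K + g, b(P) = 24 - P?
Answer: -1720596075/5677 ≈ -3.0308e+5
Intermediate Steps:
x = 10673199/5677 (x = -63 + 9*(-24513/5677*(-50)) = -63 + 9*(1225650/5677) = -63 + 11030850/5677 = 10673199/5677 ≈ 1880.1)
(-304101 + x) + t(-889, b(H)) = (-304101 + 10673199/5677) + (-889 + (24 - 1*(-4))) = -1715708178/5677 + (-889 + (24 + 4)) = -1715708178/5677 + (-889 + 28) = -1715708178/5677 - 861 = -1720596075/5677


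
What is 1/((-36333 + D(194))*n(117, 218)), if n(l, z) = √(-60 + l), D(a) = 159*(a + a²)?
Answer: √57/340782309 ≈ 2.2154e-8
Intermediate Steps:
D(a) = 159*a + 159*a²
1/((-36333 + D(194))*n(117, 218)) = 1/((-36333 + 159*194*(1 + 194))*(√(-60 + 117))) = 1/((-36333 + 159*194*195)*(√57)) = (√57/57)/(-36333 + 6014970) = (√57/57)/5978637 = √57/340782309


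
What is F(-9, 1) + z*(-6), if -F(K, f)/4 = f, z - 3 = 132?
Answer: -814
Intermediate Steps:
z = 135 (z = 3 + 132 = 135)
F(K, f) = -4*f
F(-9, 1) + z*(-6) = -4*1 + 135*(-6) = -4 - 810 = -814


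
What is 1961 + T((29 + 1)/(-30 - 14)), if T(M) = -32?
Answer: 1929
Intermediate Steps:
1961 + T((29 + 1)/(-30 - 14)) = 1961 - 32 = 1929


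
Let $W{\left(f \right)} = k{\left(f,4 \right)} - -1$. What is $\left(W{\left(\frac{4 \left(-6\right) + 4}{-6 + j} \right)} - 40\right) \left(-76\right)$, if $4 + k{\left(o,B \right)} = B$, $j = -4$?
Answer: $2964$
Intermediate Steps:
$k{\left(o,B \right)} = -4 + B$
$W{\left(f \right)} = 1$ ($W{\left(f \right)} = \left(-4 + 4\right) - -1 = 0 + 1 = 1$)
$\left(W{\left(\frac{4 \left(-6\right) + 4}{-6 + j} \right)} - 40\right) \left(-76\right) = \left(1 - 40\right) \left(-76\right) = \left(-39\right) \left(-76\right) = 2964$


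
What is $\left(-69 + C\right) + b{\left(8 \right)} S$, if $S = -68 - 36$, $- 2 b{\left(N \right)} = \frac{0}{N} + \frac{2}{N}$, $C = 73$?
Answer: $17$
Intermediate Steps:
$b{\left(N \right)} = - \frac{1}{N}$ ($b{\left(N \right)} = - \frac{\frac{0}{N} + \frac{2}{N}}{2} = - \frac{0 + \frac{2}{N}}{2} = - \frac{2 \frac{1}{N}}{2} = - \frac{1}{N}$)
$S = -104$
$\left(-69 + C\right) + b{\left(8 \right)} S = \left(-69 + 73\right) + - \frac{1}{8} \left(-104\right) = 4 + \left(-1\right) \frac{1}{8} \left(-104\right) = 4 - -13 = 4 + 13 = 17$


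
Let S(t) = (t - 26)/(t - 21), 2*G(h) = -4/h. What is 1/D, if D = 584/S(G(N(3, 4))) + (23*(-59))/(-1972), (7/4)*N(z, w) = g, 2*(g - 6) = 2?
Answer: 104516/49592785 ≈ 0.0021075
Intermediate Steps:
g = 7 (g = 6 + (½)*2 = 6 + 1 = 7)
N(z, w) = 4 (N(z, w) = (4/7)*7 = 4)
G(h) = -2/h (G(h) = (-4/h)/2 = -2/h)
S(t) = (-26 + t)/(-21 + t)
D = 49592785/104516 (D = 584/(((-26 - 2/4)/(-21 - 2/4))) + (23*(-59))/(-1972) = 584/(((-26 - 2*¼)/(-21 - 2*¼))) - 1357*(-1/1972) = 584/(((-26 - ½)/(-21 - ½))) + 1357/1972 = 584/((-53/2/(-43/2))) + 1357/1972 = 584/((-2/43*(-53/2))) + 1357/1972 = 584/(53/43) + 1357/1972 = 584*(43/53) + 1357/1972 = 25112/53 + 1357/1972 = 49592785/104516 ≈ 474.50)
1/D = 1/(49592785/104516) = 104516/49592785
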